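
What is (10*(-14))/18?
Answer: -70/9 ≈ -7.7778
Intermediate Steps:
(10*(-14))/18 = -140*1/18 = -70/9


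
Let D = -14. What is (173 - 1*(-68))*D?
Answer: -3374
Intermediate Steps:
(173 - 1*(-68))*D = (173 - 1*(-68))*(-14) = (173 + 68)*(-14) = 241*(-14) = -3374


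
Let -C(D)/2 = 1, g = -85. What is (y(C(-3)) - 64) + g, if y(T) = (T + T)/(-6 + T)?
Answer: -297/2 ≈ -148.50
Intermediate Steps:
C(D) = -2 (C(D) = -2*1 = -2)
y(T) = 2*T/(-6 + T) (y(T) = (2*T)/(-6 + T) = 2*T/(-6 + T))
(y(C(-3)) - 64) + g = (2*(-2)/(-6 - 2) - 64) - 85 = (2*(-2)/(-8) - 64) - 85 = (2*(-2)*(-1/8) - 64) - 85 = (1/2 - 64) - 85 = -127/2 - 85 = -297/2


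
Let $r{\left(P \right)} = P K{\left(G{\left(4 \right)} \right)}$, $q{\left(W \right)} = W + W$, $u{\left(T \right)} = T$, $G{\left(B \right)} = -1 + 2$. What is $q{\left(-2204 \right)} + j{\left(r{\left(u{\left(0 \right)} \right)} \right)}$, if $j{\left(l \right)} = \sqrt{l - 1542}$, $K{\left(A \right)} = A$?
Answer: $-4408 + i \sqrt{1542} \approx -4408.0 + 39.268 i$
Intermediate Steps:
$G{\left(B \right)} = 1$
$q{\left(W \right)} = 2 W$
$r{\left(P \right)} = P$ ($r{\left(P \right)} = P 1 = P$)
$j{\left(l \right)} = \sqrt{-1542 + l}$
$q{\left(-2204 \right)} + j{\left(r{\left(u{\left(0 \right)} \right)} \right)} = 2 \left(-2204\right) + \sqrt{-1542 + 0} = -4408 + \sqrt{-1542} = -4408 + i \sqrt{1542}$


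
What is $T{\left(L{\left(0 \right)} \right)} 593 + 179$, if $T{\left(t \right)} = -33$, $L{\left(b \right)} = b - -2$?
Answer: $-19390$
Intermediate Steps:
$L{\left(b \right)} = 2 + b$ ($L{\left(b \right)} = b + 2 = 2 + b$)
$T{\left(L{\left(0 \right)} \right)} 593 + 179 = \left(-33\right) 593 + 179 = -19569 + 179 = -19390$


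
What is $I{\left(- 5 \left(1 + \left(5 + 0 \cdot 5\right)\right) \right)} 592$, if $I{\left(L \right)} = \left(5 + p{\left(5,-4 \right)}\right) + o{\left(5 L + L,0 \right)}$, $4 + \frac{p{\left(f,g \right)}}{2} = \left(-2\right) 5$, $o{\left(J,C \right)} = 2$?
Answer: $-12432$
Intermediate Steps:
$p{\left(f,g \right)} = -28$ ($p{\left(f,g \right)} = -8 + 2 \left(\left(-2\right) 5\right) = -8 + 2 \left(-10\right) = -8 - 20 = -28$)
$I{\left(L \right)} = -21$ ($I{\left(L \right)} = \left(5 - 28\right) + 2 = -23 + 2 = -21$)
$I{\left(- 5 \left(1 + \left(5 + 0 \cdot 5\right)\right) \right)} 592 = \left(-21\right) 592 = -12432$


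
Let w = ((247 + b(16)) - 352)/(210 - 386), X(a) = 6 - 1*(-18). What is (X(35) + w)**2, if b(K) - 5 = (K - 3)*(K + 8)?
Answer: 1006009/1936 ≈ 519.63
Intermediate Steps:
X(a) = 24 (X(a) = 6 + 18 = 24)
b(K) = 5 + (-3 + K)*(8 + K) (b(K) = 5 + (K - 3)*(K + 8) = 5 + (-3 + K)*(8 + K))
w = -53/44 (w = ((247 + (-19 + 16**2 + 5*16)) - 352)/(210 - 386) = ((247 + (-19 + 256 + 80)) - 352)/(-176) = ((247 + 317) - 352)*(-1/176) = (564 - 352)*(-1/176) = 212*(-1/176) = -53/44 ≈ -1.2045)
(X(35) + w)**2 = (24 - 53/44)**2 = (1003/44)**2 = 1006009/1936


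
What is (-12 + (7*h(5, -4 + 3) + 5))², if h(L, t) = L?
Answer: 784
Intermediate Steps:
(-12 + (7*h(5, -4 + 3) + 5))² = (-12 + (7*5 + 5))² = (-12 + (35 + 5))² = (-12 + 40)² = 28² = 784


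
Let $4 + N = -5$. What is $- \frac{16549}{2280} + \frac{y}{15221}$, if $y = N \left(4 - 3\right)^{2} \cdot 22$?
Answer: $- \frac{13281251}{1826520} \approx -7.2713$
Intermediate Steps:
$N = -9$ ($N = -4 - 5 = -9$)
$y = -198$ ($y = - 9 \left(4 - 3\right)^{2} \cdot 22 = - 9 \cdot 1^{2} \cdot 22 = \left(-9\right) 1 \cdot 22 = \left(-9\right) 22 = -198$)
$- \frac{16549}{2280} + \frac{y}{15221} = - \frac{16549}{2280} - \frac{198}{15221} = \left(-16549\right) \frac{1}{2280} - \frac{198}{15221} = - \frac{871}{120} - \frac{198}{15221} = - \frac{13281251}{1826520}$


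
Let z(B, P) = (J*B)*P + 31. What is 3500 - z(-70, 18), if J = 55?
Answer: 72769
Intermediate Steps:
z(B, P) = 31 + 55*B*P (z(B, P) = (55*B)*P + 31 = 55*B*P + 31 = 31 + 55*B*P)
3500 - z(-70, 18) = 3500 - (31 + 55*(-70)*18) = 3500 - (31 - 69300) = 3500 - 1*(-69269) = 3500 + 69269 = 72769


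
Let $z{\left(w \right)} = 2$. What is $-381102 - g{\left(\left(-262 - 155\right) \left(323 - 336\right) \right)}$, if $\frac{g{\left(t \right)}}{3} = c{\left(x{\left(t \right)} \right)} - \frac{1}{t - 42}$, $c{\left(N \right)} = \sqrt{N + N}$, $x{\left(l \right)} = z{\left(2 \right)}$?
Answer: $- \frac{683326643}{1793} \approx -3.8111 \cdot 10^{5}$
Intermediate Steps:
$x{\left(l \right)} = 2$
$c{\left(N \right)} = \sqrt{2} \sqrt{N}$ ($c{\left(N \right)} = \sqrt{2 N} = \sqrt{2} \sqrt{N}$)
$g{\left(t \right)} = 6 - \frac{3}{-42 + t}$ ($g{\left(t \right)} = 3 \left(\sqrt{2} \sqrt{2} - \frac{1}{t - 42}\right) = 3 \left(2 - \frac{1}{-42 + t}\right) = 6 - \frac{3}{-42 + t}$)
$-381102 - g{\left(\left(-262 - 155\right) \left(323 - 336\right) \right)} = -381102 - \frac{3 \left(-85 + 2 \left(-262 - 155\right) \left(323 - 336\right)\right)}{-42 + \left(-262 - 155\right) \left(323 - 336\right)} = -381102 - \frac{3 \left(-85 + 2 \left(\left(-417\right) \left(-13\right)\right)\right)}{-42 - -5421} = -381102 - \frac{3 \left(-85 + 2 \cdot 5421\right)}{-42 + 5421} = -381102 - \frac{3 \left(-85 + 10842\right)}{5379} = -381102 - 3 \cdot \frac{1}{5379} \cdot 10757 = -381102 - \frac{10757}{1793} = - \frac{683326643}{1793}$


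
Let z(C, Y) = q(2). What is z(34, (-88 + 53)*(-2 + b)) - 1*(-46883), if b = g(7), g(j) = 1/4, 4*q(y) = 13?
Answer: 187545/4 ≈ 46886.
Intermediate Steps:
q(y) = 13/4 (q(y) = (¼)*13 = 13/4)
g(j) = ¼
b = ¼ ≈ 0.25000
z(C, Y) = 13/4
z(34, (-88 + 53)*(-2 + b)) - 1*(-46883) = 13/4 - 1*(-46883) = 13/4 + 46883 = 187545/4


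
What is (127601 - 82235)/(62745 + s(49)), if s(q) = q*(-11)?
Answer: 22683/31103 ≈ 0.72929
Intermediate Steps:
s(q) = -11*q
(127601 - 82235)/(62745 + s(49)) = (127601 - 82235)/(62745 - 11*49) = 45366/(62745 - 539) = 45366/62206 = 45366*(1/62206) = 22683/31103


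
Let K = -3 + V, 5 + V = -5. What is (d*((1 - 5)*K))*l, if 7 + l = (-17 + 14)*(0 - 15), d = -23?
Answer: -45448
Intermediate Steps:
V = -10 (V = -5 - 5 = -10)
l = 38 (l = -7 + (-17 + 14)*(0 - 15) = -7 - 3*(-15) = -7 + 45 = 38)
K = -13 (K = -3 - 10 = -13)
(d*((1 - 5)*K))*l = -23*(1 - 5)*(-13)*38 = -(-92)*(-13)*38 = -23*52*38 = -1196*38 = -45448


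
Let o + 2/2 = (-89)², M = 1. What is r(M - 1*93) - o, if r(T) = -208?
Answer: -8128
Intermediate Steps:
o = 7920 (o = -1 + (-89)² = -1 + 7921 = 7920)
r(M - 1*93) - o = -208 - 1*7920 = -208 - 7920 = -8128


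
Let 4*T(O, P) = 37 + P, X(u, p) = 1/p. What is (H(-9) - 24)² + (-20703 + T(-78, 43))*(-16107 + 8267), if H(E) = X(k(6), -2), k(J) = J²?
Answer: 648621281/4 ≈ 1.6216e+8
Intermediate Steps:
H(E) = -½ (H(E) = 1/(-2) = -½)
T(O, P) = 37/4 + P/4 (T(O, P) = (37 + P)/4 = 37/4 + P/4)
(H(-9) - 24)² + (-20703 + T(-78, 43))*(-16107 + 8267) = (-½ - 24)² + (-20703 + (37/4 + (¼)*43))*(-16107 + 8267) = (-49/2)² + (-20703 + (37/4 + 43/4))*(-7840) = 2401/4 + (-20703 + 20)*(-7840) = 2401/4 - 20683*(-7840) = 2401/4 + 162154720 = 648621281/4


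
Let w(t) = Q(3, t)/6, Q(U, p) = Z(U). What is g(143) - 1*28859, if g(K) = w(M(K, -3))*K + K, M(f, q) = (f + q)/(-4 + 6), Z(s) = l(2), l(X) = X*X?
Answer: -85862/3 ≈ -28621.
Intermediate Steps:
l(X) = X**2
Z(s) = 4 (Z(s) = 2**2 = 4)
Q(U, p) = 4
M(f, q) = f/2 + q/2 (M(f, q) = (f + q)/2 = (f + q)*(1/2) = f/2 + q/2)
w(t) = 2/3 (w(t) = 4/6 = 4*(1/6) = 2/3)
g(K) = 5*K/3 (g(K) = 2*K/3 + K = 5*K/3)
g(143) - 1*28859 = (5/3)*143 - 1*28859 = 715/3 - 28859 = -85862/3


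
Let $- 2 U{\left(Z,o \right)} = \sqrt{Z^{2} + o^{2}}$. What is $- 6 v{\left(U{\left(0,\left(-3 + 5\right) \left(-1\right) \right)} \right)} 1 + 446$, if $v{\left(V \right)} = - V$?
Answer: $440$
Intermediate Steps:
$U{\left(Z,o \right)} = - \frac{\sqrt{Z^{2} + o^{2}}}{2}$
$- 6 v{\left(U{\left(0,\left(-3 + 5\right) \left(-1\right) \right)} \right)} 1 + 446 = - 6 \left(- \frac{\left(-1\right) \sqrt{0^{2} + \left(\left(-3 + 5\right) \left(-1\right)\right)^{2}}}{2}\right) 1 + 446 = - 6 \left(- \frac{\left(-1\right) \sqrt{0 + \left(2 \left(-1\right)\right)^{2}}}{2}\right) 1 + 446 = - 6 \left(- \frac{\left(-1\right) \sqrt{0 + \left(-2\right)^{2}}}{2}\right) 1 + 446 = - 6 \left(- \frac{\left(-1\right) \sqrt{0 + 4}}{2}\right) 1 + 446 = - 6 \left(- \frac{\left(-1\right) \sqrt{4}}{2}\right) 1 + 446 = - 6 \left(- \frac{\left(-1\right) 2}{2}\right) 1 + 446 = - 6 \left(\left(-1\right) \left(-1\right)\right) 1 + 446 = \left(-6\right) 1 \cdot 1 + 446 = \left(-6\right) 1 + 446 = -6 + 446 = 440$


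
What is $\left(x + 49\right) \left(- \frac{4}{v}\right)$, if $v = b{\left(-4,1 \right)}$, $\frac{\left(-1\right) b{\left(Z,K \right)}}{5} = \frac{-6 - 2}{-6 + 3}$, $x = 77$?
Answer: $\frac{189}{5} \approx 37.8$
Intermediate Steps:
$b{\left(Z,K \right)} = - \frac{40}{3}$ ($b{\left(Z,K \right)} = - 5 \frac{-6 - 2}{-6 + 3} = - 5 \left(- \frac{8}{-3}\right) = - 5 \left(\left(-8\right) \left(- \frac{1}{3}\right)\right) = \left(-5\right) \frac{8}{3} = - \frac{40}{3}$)
$v = - \frac{40}{3} \approx -13.333$
$\left(x + 49\right) \left(- \frac{4}{v}\right) = \left(77 + 49\right) \left(- \frac{4}{- \frac{40}{3}}\right) = 126 \left(\left(-4\right) \left(- \frac{3}{40}\right)\right) = 126 \cdot \frac{3}{10} = \frac{189}{5}$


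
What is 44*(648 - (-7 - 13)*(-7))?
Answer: 22352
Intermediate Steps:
44*(648 - (-7 - 13)*(-7)) = 44*(648 - (-20)*(-7)) = 44*(648 - 1*140) = 44*(648 - 140) = 44*508 = 22352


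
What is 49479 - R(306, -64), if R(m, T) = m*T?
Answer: 69063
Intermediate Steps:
R(m, T) = T*m
49479 - R(306, -64) = 49479 - (-64)*306 = 49479 - 1*(-19584) = 49479 + 19584 = 69063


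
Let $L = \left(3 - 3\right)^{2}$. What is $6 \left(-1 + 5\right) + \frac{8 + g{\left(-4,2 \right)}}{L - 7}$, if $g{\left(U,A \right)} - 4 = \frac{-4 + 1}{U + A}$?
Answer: $\frac{309}{14} \approx 22.071$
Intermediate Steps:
$L = 0$ ($L = 0^{2} = 0$)
$g{\left(U,A \right)} = 4 - \frac{3}{A + U}$ ($g{\left(U,A \right)} = 4 + \frac{-4 + 1}{U + A} = 4 - \frac{3}{A + U}$)
$6 \left(-1 + 5\right) + \frac{8 + g{\left(-4,2 \right)}}{L - 7} = 6 \left(-1 + 5\right) + \frac{8 + \frac{-3 + 4 \cdot 2 + 4 \left(-4\right)}{2 - 4}}{0 - 7} = 6 \cdot 4 + \frac{8 + \frac{-3 + 8 - 16}{-2}}{-7} = 24 + \left(8 - - \frac{11}{2}\right) \left(- \frac{1}{7}\right) = 24 + \left(8 + \frac{11}{2}\right) \left(- \frac{1}{7}\right) = 24 + \frac{27}{2} \left(- \frac{1}{7}\right) = 24 - \frac{27}{14} = \frac{309}{14}$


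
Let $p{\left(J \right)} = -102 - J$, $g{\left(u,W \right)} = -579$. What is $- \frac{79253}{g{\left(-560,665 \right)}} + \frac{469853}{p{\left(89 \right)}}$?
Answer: $- \frac{256907564}{110589} \approx -2323.1$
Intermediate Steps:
$- \frac{79253}{g{\left(-560,665 \right)}} + \frac{469853}{p{\left(89 \right)}} = - \frac{79253}{-579} + \frac{469853}{-102 - 89} = \left(-79253\right) \left(- \frac{1}{579}\right) + \frac{469853}{-102 - 89} = \frac{79253}{579} + \frac{469853}{-191} = \frac{79253}{579} + 469853 \left(- \frac{1}{191}\right) = \frac{79253}{579} - \frac{469853}{191} = - \frac{256907564}{110589}$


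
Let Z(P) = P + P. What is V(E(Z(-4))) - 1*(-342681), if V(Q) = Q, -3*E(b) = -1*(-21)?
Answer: 342674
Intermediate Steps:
Z(P) = 2*P
E(b) = -7 (E(b) = -(-1)*(-21)/3 = -⅓*21 = -7)
V(E(Z(-4))) - 1*(-342681) = -7 - 1*(-342681) = -7 + 342681 = 342674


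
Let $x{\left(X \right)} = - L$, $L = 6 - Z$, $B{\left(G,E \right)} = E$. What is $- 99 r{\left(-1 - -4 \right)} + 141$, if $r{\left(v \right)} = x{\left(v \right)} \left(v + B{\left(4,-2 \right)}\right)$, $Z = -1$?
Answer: $834$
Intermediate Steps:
$L = 7$ ($L = 6 - -1 = 6 + 1 = 7$)
$x{\left(X \right)} = -7$ ($x{\left(X \right)} = \left(-1\right) 7 = -7$)
$r{\left(v \right)} = 14 - 7 v$ ($r{\left(v \right)} = - 7 \left(v - 2\right) = - 7 \left(-2 + v\right) = 14 - 7 v$)
$- 99 r{\left(-1 - -4 \right)} + 141 = - 99 \left(14 - 7 \left(-1 - -4\right)\right) + 141 = - 99 \left(14 - 7 \left(-1 + 4\right)\right) + 141 = - 99 \left(14 - 21\right) + 141 = \left(-99\right) \left(-7\right) + 141 = 693 + 141 = 834$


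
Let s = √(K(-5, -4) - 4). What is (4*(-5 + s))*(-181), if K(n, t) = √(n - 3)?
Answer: 3620 - 724*√(-4 + 2*I*√2) ≈ 3134.6 - 1527.2*I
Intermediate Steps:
K(n, t) = √(-3 + n)
s = √(-4 + 2*I*√2) (s = √(√(-3 - 5) - 4) = √(√(-8) - 4) = √(2*I*√2 - 4) = √(-4 + 2*I*√2) ≈ 0.67044 + 2.1094*I)
(4*(-5 + s))*(-181) = (4*(-5 + √(-4 + 2*I*√2)))*(-181) = (-20 + 4*√(-4 + 2*I*√2))*(-181) = 3620 - 724*√(-4 + 2*I*√2)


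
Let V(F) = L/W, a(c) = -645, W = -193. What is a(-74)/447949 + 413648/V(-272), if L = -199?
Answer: 179706477419/447949 ≈ 4.0118e+5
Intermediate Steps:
V(F) = 199/193 (V(F) = -199/(-193) = -199*(-1/193) = 199/193)
a(-74)/447949 + 413648/V(-272) = -645/447949 + 413648/(199/193) = -645*1/447949 + 413648*(193/199) = -645/447949 + 79834064/199 = 179706477419/447949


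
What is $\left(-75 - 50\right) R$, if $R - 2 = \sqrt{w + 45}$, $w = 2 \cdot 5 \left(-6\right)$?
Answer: $-250 - 125 i \sqrt{15} \approx -250.0 - 484.12 i$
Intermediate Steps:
$w = -60$ ($w = 10 \left(-6\right) = -60$)
$R = 2 + i \sqrt{15}$ ($R = 2 + \sqrt{-60 + 45} = 2 + \sqrt{-15} = 2 + i \sqrt{15} \approx 2.0 + 3.873 i$)
$\left(-75 - 50\right) R = \left(-75 - 50\right) \left(2 + i \sqrt{15}\right) = - 125 \left(2 + i \sqrt{15}\right) = -250 - 125 i \sqrt{15}$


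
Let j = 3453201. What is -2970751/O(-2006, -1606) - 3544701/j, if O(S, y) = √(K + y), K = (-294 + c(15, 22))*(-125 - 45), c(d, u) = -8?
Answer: -1181567/1151067 - 2970751*√614/5526 ≈ -13322.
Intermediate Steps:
K = 51340 (K = (-294 - 8)*(-125 - 45) = -302*(-170) = 51340)
O(S, y) = √(51340 + y)
-2970751/O(-2006, -1606) - 3544701/j = -2970751/√(51340 - 1606) - 3544701/3453201 = -2970751*√614/5526 - 3544701*1/3453201 = -2970751*√614/5526 - 1181567/1151067 = -1181567/1151067 - 2970751*√614/5526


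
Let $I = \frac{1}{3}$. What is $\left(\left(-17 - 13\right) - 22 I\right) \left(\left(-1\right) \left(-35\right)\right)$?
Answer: $- \frac{3920}{3} \approx -1306.7$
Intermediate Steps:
$I = \frac{1}{3} \approx 0.33333$
$\left(\left(-17 - 13\right) - 22 I\right) \left(\left(-1\right) \left(-35\right)\right) = \left(\left(-17 - 13\right) - \frac{22}{3}\right) \left(\left(-1\right) \left(-35\right)\right) = \left(-30 - \frac{22}{3}\right) 35 = \left(- \frac{112}{3}\right) 35 = - \frac{3920}{3}$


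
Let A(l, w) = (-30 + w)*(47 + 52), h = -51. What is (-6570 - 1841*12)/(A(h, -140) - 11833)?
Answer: 28662/28663 ≈ 0.99996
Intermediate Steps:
A(l, w) = -2970 + 99*w (A(l, w) = (-30 + w)*99 = -2970 + 99*w)
(-6570 - 1841*12)/(A(h, -140) - 11833) = (-6570 - 1841*12)/((-2970 + 99*(-140)) - 11833) = (-6570 - 22092)/((-2970 - 13860) - 11833) = -28662/(-16830 - 11833) = -28662/(-28663) = -28662*(-1/28663) = 28662/28663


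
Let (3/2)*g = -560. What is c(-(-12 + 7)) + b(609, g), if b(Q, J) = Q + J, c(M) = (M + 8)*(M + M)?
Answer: 1097/3 ≈ 365.67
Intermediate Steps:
c(M) = 2*M*(8 + M) (c(M) = (8 + M)*(2*M) = 2*M*(8 + M))
g = -1120/3 (g = (2/3)*(-560) = -1120/3 ≈ -373.33)
b(Q, J) = J + Q
c(-(-12 + 7)) + b(609, g) = 2*(-(-12 + 7))*(8 - (-12 + 7)) + (-1120/3 + 609) = 2*(-1*(-5))*(8 - 1*(-5)) + 707/3 = 2*5*(8 + 5) + 707/3 = 2*5*13 + 707/3 = 130 + 707/3 = 1097/3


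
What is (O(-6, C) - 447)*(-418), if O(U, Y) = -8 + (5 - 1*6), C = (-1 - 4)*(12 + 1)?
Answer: 190608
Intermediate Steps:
C = -65 (C = -5*13 = -65)
O(U, Y) = -9 (O(U, Y) = -8 + (5 - 6) = -8 - 1 = -9)
(O(-6, C) - 447)*(-418) = (-9 - 447)*(-418) = -456*(-418) = 190608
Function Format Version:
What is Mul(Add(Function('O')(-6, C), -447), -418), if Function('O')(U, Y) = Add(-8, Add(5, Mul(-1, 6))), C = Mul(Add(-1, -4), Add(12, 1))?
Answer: 190608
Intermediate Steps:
C = -65 (C = Mul(-5, 13) = -65)
Function('O')(U, Y) = -9 (Function('O')(U, Y) = Add(-8, Add(5, -6)) = Add(-8, -1) = -9)
Mul(Add(Function('O')(-6, C), -447), -418) = Mul(Add(-9, -447), -418) = Mul(-456, -418) = 190608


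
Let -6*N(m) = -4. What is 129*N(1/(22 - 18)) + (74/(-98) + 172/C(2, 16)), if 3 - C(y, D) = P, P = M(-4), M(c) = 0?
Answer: 20959/147 ≈ 142.58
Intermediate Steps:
P = 0
C(y, D) = 3 (C(y, D) = 3 - 1*0 = 3 + 0 = 3)
N(m) = ⅔ (N(m) = -⅙*(-4) = ⅔)
129*N(1/(22 - 18)) + (74/(-98) + 172/C(2, 16)) = 129*(⅔) + (74/(-98) + 172/3) = 86 + (74*(-1/98) + 172*(⅓)) = 86 + (-37/49 + 172/3) = 86 + 8317/147 = 20959/147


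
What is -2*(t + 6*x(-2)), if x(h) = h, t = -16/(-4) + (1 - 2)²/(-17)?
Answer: 274/17 ≈ 16.118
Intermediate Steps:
t = 67/17 (t = -16*(-¼) + (-1)²*(-1/17) = 4 + 1*(-1/17) = 4 - 1/17 = 67/17 ≈ 3.9412)
-2*(t + 6*x(-2)) = -2*(67/17 + 6*(-2)) = -2*(67/17 - 12) = -2*(-137/17) = 274/17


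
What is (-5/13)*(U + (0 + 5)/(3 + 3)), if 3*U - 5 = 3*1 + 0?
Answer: -35/26 ≈ -1.3462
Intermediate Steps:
U = 8/3 (U = 5/3 + (3*1 + 0)/3 = 5/3 + (3 + 0)/3 = 5/3 + (1/3)*3 = 5/3 + 1 = 8/3 ≈ 2.6667)
(-5/13)*(U + (0 + 5)/(3 + 3)) = (-5/13)*(8/3 + (0 + 5)/(3 + 3)) = (-5*1/13)*(8/3 + 5/6) = -5*(8/3 + 5*(1/6))/13 = -5*(8/3 + 5/6)/13 = -5/13*7/2 = -35/26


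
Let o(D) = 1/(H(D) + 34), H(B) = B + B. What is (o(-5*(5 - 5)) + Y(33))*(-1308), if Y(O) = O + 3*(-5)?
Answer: -400902/17 ≈ -23582.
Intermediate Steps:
H(B) = 2*B
Y(O) = -15 + O (Y(O) = O - 15 = -15 + O)
o(D) = 1/(34 + 2*D) (o(D) = 1/(2*D + 34) = 1/(34 + 2*D))
(o(-5*(5 - 5)) + Y(33))*(-1308) = (1/(2*(17 - 5*(5 - 5))) + (-15 + 33))*(-1308) = (1/(2*(17 - 5*0)) + 18)*(-1308) = (1/(2*(17 + 0)) + 18)*(-1308) = ((½)/17 + 18)*(-1308) = ((½)*(1/17) + 18)*(-1308) = (1/34 + 18)*(-1308) = (613/34)*(-1308) = -400902/17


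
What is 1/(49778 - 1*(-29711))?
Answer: 1/79489 ≈ 1.2580e-5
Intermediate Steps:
1/(49778 - 1*(-29711)) = 1/(49778 + 29711) = 1/79489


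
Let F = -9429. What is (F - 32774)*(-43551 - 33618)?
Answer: 3256763307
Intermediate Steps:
(F - 32774)*(-43551 - 33618) = (-9429 - 32774)*(-43551 - 33618) = -42203*(-77169) = 3256763307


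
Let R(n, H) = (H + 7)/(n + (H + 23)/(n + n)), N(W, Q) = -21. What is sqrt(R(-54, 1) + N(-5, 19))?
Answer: I*sqrt(78690)/61 ≈ 4.5986*I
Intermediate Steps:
R(n, H) = (7 + H)/(n + (23 + H)/(2*n)) (R(n, H) = (7 + H)/(n + (23 + H)/((2*n))) = (7 + H)/(n + (23 + H)*(1/(2*n))) = (7 + H)/(n + (23 + H)/(2*n)))
sqrt(R(-54, 1) + N(-5, 19)) = sqrt(2*(-54)*(7 + 1)/(23 + 1 + 2*(-54)**2) - 21) = sqrt(2*(-54)*8/(23 + 1 + 2*2916) - 21) = sqrt(2*(-54)*8/(23 + 1 + 5832) - 21) = sqrt(2*(-54)*8/5856 - 21) = sqrt(2*(-54)*(1/5856)*8 - 21) = sqrt(-9/61 - 21) = sqrt(-1290/61) = I*sqrt(78690)/61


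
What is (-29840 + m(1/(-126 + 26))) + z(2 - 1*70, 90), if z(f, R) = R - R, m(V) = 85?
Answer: -29755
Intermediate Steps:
z(f, R) = 0
(-29840 + m(1/(-126 + 26))) + z(2 - 1*70, 90) = (-29840 + 85) + 0 = -29755 + 0 = -29755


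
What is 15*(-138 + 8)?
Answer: -1950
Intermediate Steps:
15*(-138 + 8) = 15*(-130) = -1950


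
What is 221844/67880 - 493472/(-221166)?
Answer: 10320153683/1876593510 ≈ 5.4994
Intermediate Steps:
221844/67880 - 493472/(-221166) = 221844*(1/67880) - 493472*(-1/221166) = 55461/16970 + 246736/110583 = 10320153683/1876593510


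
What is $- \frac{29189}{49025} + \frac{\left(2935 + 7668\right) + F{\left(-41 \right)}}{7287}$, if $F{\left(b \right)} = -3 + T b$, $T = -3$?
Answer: $\frac{312994832}{357245175} \approx 0.87613$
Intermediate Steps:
$F{\left(b \right)} = -3 - 3 b$
$- \frac{29189}{49025} + \frac{\left(2935 + 7668\right) + F{\left(-41 \right)}}{7287} = - \frac{29189}{49025} + \frac{\left(2935 + 7668\right) - -120}{7287} = \left(-29189\right) \frac{1}{49025} + \left(10603 + \left(-3 + 123\right)\right) \frac{1}{7287} = - \frac{29189}{49025} + \left(10603 + 120\right) \frac{1}{7287} = - \frac{29189}{49025} + 10723 \cdot \frac{1}{7287} = - \frac{29189}{49025} + \frac{10723}{7287} = \frac{312994832}{357245175}$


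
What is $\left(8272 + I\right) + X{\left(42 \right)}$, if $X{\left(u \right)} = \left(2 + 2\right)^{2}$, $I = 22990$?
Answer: $31278$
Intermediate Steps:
$X{\left(u \right)} = 16$ ($X{\left(u \right)} = 4^{2} = 16$)
$\left(8272 + I\right) + X{\left(42 \right)} = \left(8272 + 22990\right) + 16 = 31262 + 16 = 31278$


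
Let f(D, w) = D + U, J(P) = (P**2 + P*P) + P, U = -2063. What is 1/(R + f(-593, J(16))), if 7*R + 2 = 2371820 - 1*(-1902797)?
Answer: 7/4256023 ≈ 1.6447e-6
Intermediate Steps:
J(P) = P + 2*P**2 (J(P) = (P**2 + P**2) + P = 2*P**2 + P = P + 2*P**2)
R = 4274615/7 (R = -2/7 + (2371820 - 1*(-1902797))/7 = -2/7 + (2371820 + 1902797)/7 = -2/7 + (1/7)*4274617 = -2/7 + 4274617/7 = 4274615/7 ≈ 6.1066e+5)
f(D, w) = -2063 + D (f(D, w) = D - 2063 = -2063 + D)
1/(R + f(-593, J(16))) = 1/(4274615/7 + (-2063 - 593)) = 1/(4274615/7 - 2656) = 1/(4256023/7) = 7/4256023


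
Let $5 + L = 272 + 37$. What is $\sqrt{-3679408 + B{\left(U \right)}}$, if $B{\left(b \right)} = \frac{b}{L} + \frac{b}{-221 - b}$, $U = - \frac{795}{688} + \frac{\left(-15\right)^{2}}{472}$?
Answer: $\frac{i \sqrt{175048911505188190132543119228073}}{6897484499696} \approx 1918.2 i$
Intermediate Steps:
$L = 304$ ($L = -5 + \left(272 + 37\right) = -5 + 309 = 304$)
$U = - \frac{27555}{40592}$ ($U = \left(-795\right) \frac{1}{688} + 225 \cdot \frac{1}{472} = - \frac{795}{688} + \frac{225}{472} = - \frac{27555}{40592} \approx -0.67883$)
$B{\left(b \right)} = \frac{b}{304} + \frac{b}{-221 - b}$
$\sqrt{-3679408 + B{\left(U \right)}} = \sqrt{-3679408 + \frac{1}{304} \left(- \frac{27555}{40592}\right) \frac{1}{221 - \frac{27555}{40592}} \left(-83 - \frac{27555}{40592}\right)} = \sqrt{-3679408 + \frac{1}{304} \left(- \frac{27555}{40592}\right) \frac{1}{\frac{8943277}{40592}} \left(- \frac{3396691}{40592}\right)} = \sqrt{-3679408 + \frac{1}{304} \left(- \frac{27555}{40592}\right) \frac{40592}{8943277} \left(- \frac{3396691}{40592}\right)} = \sqrt{-3679408 + \frac{93595820505}{110359751995136}} = \sqrt{- \frac{406058554275323538983}{110359751995136}} = \frac{i \sqrt{175048911505188190132543119228073}}{6897484499696}$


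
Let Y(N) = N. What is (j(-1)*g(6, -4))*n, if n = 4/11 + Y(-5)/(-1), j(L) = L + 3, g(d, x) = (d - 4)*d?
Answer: 1416/11 ≈ 128.73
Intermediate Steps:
g(d, x) = d*(-4 + d) (g(d, x) = (-4 + d)*d = d*(-4 + d))
j(L) = 3 + L
n = 59/11 (n = 4/11 - 5/(-1) = 4*(1/11) - 5*(-1) = 4/11 + 5 = 59/11 ≈ 5.3636)
(j(-1)*g(6, -4))*n = ((3 - 1)*(6*(-4 + 6)))*(59/11) = (2*(6*2))*(59/11) = (2*12)*(59/11) = 24*(59/11) = 1416/11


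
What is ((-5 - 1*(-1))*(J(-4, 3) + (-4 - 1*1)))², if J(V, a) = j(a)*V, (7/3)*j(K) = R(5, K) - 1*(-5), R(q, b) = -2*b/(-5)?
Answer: 4787344/1225 ≈ 3908.0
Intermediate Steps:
R(q, b) = 2*b/5 (R(q, b) = -2*b*(-⅕) = 2*b/5)
j(K) = 15/7 + 6*K/35 (j(K) = 3*(2*K/5 - 1*(-5))/7 = 3*(2*K/5 + 5)/7 = 3*(5 + 2*K/5)/7 = 15/7 + 6*K/35)
J(V, a) = V*(15/7 + 6*a/35) (J(V, a) = (15/7 + 6*a/35)*V = V*(15/7 + 6*a/35))
((-5 - 1*(-1))*(J(-4, 3) + (-4 - 1*1)))² = ((-5 - 1*(-1))*((3/35)*(-4)*(25 + 2*3) + (-4 - 1*1)))² = ((-5 + 1)*((3/35)*(-4)*(25 + 6) + (-4 - 1)))² = (-4*((3/35)*(-4)*31 - 5))² = (-4*(-372/35 - 5))² = (-4*(-547/35))² = (2188/35)² = 4787344/1225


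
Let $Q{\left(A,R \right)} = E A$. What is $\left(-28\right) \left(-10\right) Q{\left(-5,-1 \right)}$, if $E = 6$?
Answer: $-8400$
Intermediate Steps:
$Q{\left(A,R \right)} = 6 A$
$\left(-28\right) \left(-10\right) Q{\left(-5,-1 \right)} = \left(-28\right) \left(-10\right) 6 \left(-5\right) = 280 \left(-30\right) = -8400$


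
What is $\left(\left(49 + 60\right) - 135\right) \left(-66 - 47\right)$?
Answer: $2938$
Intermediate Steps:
$\left(\left(49 + 60\right) - 135\right) \left(-66 - 47\right) = \left(109 - 135\right) \left(-113\right) = \left(-26\right) \left(-113\right) = 2938$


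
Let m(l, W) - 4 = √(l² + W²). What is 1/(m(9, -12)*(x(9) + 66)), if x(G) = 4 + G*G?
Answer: 1/2869 ≈ 0.00034855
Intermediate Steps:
x(G) = 4 + G²
m(l, W) = 4 + √(W² + l²) (m(l, W) = 4 + √(l² + W²) = 4 + √(W² + l²))
1/(m(9, -12)*(x(9) + 66)) = 1/((4 + √((-12)² + 9²))*((4 + 9²) + 66)) = 1/((4 + √(144 + 81))*((4 + 81) + 66)) = 1/((4 + √225)*(85 + 66)) = 1/((4 + 15)*151) = 1/(19*151) = 1/2869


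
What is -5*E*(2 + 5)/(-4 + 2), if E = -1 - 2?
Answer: -105/2 ≈ -52.500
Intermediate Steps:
E = -3
-5*E*(2 + 5)/(-4 + 2) = -(-15)*(2 + 5)/(-4 + 2) = -(-15)*7/(-2) = -(-15)*7*(-1/2) = -(-15)*(-7)/2 = -5*21/2 = -105/2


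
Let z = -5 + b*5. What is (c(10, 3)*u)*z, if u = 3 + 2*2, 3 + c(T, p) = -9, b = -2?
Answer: 1260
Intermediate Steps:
c(T, p) = -12 (c(T, p) = -3 - 9 = -12)
z = -15 (z = -5 - 2*5 = -5 - 10 = -15)
u = 7 (u = 3 + 4 = 7)
(c(10, 3)*u)*z = -12*7*(-15) = -84*(-15) = 1260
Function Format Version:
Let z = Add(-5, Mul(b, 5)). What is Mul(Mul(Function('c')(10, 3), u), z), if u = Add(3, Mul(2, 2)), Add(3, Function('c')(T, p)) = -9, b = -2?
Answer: 1260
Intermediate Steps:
Function('c')(T, p) = -12 (Function('c')(T, p) = Add(-3, -9) = -12)
z = -15 (z = Add(-5, Mul(-2, 5)) = Add(-5, -10) = -15)
u = 7 (u = Add(3, 4) = 7)
Mul(Mul(Function('c')(10, 3), u), z) = Mul(Mul(-12, 7), -15) = Mul(-84, -15) = 1260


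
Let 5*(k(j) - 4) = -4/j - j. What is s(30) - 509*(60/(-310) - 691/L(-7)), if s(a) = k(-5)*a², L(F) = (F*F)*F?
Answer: 39523885/10633 ≈ 3717.1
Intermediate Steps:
k(j) = 4 - 4/(5*j) - j/5 (k(j) = 4 + (-4/j - j)/5 = 4 + (-j - 4/j)/5 = 4 + (-4/(5*j) - j/5) = 4 - 4/(5*j) - j/5)
L(F) = F³ (L(F) = F²*F = F³)
s(a) = 129*a²/25 (s(a) = (4 - ⅘/(-5) - ⅕*(-5))*a² = (4 - ⅘*(-⅕) + 1)*a² = (4 + 4/25 + 1)*a² = 129*a²/25)
s(30) - 509*(60/(-310) - 691/L(-7)) = (129/25)*30² - 509*(60/(-310) - 691/((-7)³)) = (129/25)*900 - 509*(60*(-1/310) - 691/(-343)) = 4644 - 509*(-6/31 - 691*(-1/343)) = 4644 - 509*(-6/31 + 691/343) = 4644 - 509*19363/10633 = 4644 - 9855767/10633 = 39523885/10633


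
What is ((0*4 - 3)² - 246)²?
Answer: 56169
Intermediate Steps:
((0*4 - 3)² - 246)² = ((0 - 3)² - 246)² = ((-3)² - 246)² = (9 - 246)² = (-237)² = 56169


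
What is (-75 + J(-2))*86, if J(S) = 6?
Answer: -5934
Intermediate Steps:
(-75 + J(-2))*86 = (-75 + 6)*86 = -69*86 = -5934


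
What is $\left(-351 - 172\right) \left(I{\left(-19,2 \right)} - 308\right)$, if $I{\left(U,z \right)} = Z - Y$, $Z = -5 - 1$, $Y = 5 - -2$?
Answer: $167883$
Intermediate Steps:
$Y = 7$ ($Y = 5 + 2 = 7$)
$Z = -6$
$I{\left(U,z \right)} = -13$ ($I{\left(U,z \right)} = -6 - 7 = -13$)
$\left(-351 - 172\right) \left(I{\left(-19,2 \right)} - 308\right) = \left(-351 - 172\right) \left(-13 - 308\right) = \left(-523\right) \left(-321\right) = 167883$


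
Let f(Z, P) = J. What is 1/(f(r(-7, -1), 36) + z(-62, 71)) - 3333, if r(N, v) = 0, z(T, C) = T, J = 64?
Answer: -6665/2 ≈ -3332.5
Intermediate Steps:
f(Z, P) = 64
1/(f(r(-7, -1), 36) + z(-62, 71)) - 3333 = 1/(64 - 62) - 3333 = 1/2 - 3333 = ½ - 3333 = -6665/2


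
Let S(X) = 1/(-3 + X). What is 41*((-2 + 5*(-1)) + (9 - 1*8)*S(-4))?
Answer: -2050/7 ≈ -292.86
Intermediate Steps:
41*((-2 + 5*(-1)) + (9 - 1*8)*S(-4)) = 41*((-2 + 5*(-1)) + (9 - 1*8)/(-3 - 4)) = 41*((-2 - 5) + (9 - 8)/(-7)) = 41*(-7 + 1*(-1/7)) = 41*(-7 - 1/7) = 41*(-50/7) = -2050/7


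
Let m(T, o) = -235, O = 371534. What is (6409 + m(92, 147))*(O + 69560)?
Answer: 2723314356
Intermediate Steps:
(6409 + m(92, 147))*(O + 69560) = (6409 - 235)*(371534 + 69560) = 6174*441094 = 2723314356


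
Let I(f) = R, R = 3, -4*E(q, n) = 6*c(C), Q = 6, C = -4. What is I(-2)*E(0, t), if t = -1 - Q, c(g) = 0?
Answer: 0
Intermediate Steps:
t = -7 (t = -1 - 1*6 = -1 - 6 = -7)
E(q, n) = 0 (E(q, n) = -3*0/2 = -¼*0 = 0)
I(f) = 3
I(-2)*E(0, t) = 3*0 = 0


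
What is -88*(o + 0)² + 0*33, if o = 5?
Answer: -2200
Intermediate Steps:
-88*(o + 0)² + 0*33 = -88*(5 + 0)² + 0*33 = -88*5² + 0 = -88*25 + 0 = -2200 + 0 = -2200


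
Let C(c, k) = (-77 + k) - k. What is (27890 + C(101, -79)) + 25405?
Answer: 53218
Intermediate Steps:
C(c, k) = -77
(27890 + C(101, -79)) + 25405 = (27890 - 77) + 25405 = 27813 + 25405 = 53218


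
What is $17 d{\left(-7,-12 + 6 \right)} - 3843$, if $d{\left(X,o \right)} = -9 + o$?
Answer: $-4098$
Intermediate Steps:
$17 d{\left(-7,-12 + 6 \right)} - 3843 = 17 \left(-9 + \left(-12 + 6\right)\right) - 3843 = 17 \left(-9 - 6\right) - 3843 = 17 \left(-15\right) - 3843 = -255 - 3843 = -4098$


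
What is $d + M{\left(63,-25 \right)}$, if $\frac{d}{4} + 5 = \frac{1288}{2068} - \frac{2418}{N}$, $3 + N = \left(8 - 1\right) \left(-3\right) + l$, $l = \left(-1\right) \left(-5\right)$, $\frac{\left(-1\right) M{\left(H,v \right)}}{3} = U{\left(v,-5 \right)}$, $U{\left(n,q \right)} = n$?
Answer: $\frac{5565161}{9823} \approx 566.54$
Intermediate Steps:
$M{\left(H,v \right)} = - 3 v$
$l = 5$
$N = -19$ ($N = -3 + \left(\left(8 - 1\right) \left(-3\right) + 5\right) = -3 + \left(7 \left(-3\right) + 5\right) = -3 + \left(-21 + 5\right) = -3 - 16 = -19$)
$d = \frac{4828436}{9823}$ ($d = -20 + 4 \left(\frac{1288}{2068} - \frac{2418}{-19}\right) = -20 + 4 \left(1288 \cdot \frac{1}{2068} - - \frac{2418}{19}\right) = -20 + 4 \left(\frac{322}{517} + \frac{2418}{19}\right) = -20 + 4 \cdot \frac{1256224}{9823} = -20 + \frac{5024896}{9823} = \frac{4828436}{9823} \approx 491.54$)
$d + M{\left(63,-25 \right)} = \frac{4828436}{9823} - -75 = \frac{4828436}{9823} + 75 = \frac{5565161}{9823}$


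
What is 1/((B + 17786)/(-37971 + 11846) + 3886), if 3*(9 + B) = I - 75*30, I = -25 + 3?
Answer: 78375/304514191 ≈ 0.00025738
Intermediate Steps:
I = -22
B = -2299/3 (B = -9 + (-22 - 75*30)/3 = -9 + (-22 - 2250)/3 = -9 + (⅓)*(-2272) = -9 - 2272/3 = -2299/3 ≈ -766.33)
1/((B + 17786)/(-37971 + 11846) + 3886) = 1/((-2299/3 + 17786)/(-37971 + 11846) + 3886) = 1/((51059/3)/(-26125) + 3886) = 1/((51059/3)*(-1/26125) + 3886) = 1/(-51059/78375 + 3886) = 1/(304514191/78375) = 78375/304514191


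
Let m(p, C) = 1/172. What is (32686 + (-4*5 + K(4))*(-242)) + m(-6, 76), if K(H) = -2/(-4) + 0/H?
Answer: 6433661/172 ≈ 37405.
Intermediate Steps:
m(p, C) = 1/172
K(H) = 1/2 (K(H) = -2*(-1/4) + 0 = 1/2 + 0 = 1/2)
(32686 + (-4*5 + K(4))*(-242)) + m(-6, 76) = (32686 + (-4*5 + 1/2)*(-242)) + 1/172 = (32686 + (-20 + 1/2)*(-242)) + 1/172 = (32686 - 39/2*(-242)) + 1/172 = (32686 + 4719) + 1/172 = 37405 + 1/172 = 6433661/172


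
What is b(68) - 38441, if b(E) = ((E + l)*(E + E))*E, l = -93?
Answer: -269641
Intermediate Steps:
b(E) = 2*E²*(-93 + E) (b(E) = ((E - 93)*(E + E))*E = ((-93 + E)*(2*E))*E = (2*E*(-93 + E))*E = 2*E²*(-93 + E))
b(68) - 38441 = 2*68²*(-93 + 68) - 38441 = 2*4624*(-25) - 38441 = -231200 - 38441 = -269641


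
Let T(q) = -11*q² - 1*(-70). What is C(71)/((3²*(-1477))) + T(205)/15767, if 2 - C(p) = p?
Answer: -2047667714/69863577 ≈ -29.310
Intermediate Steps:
C(p) = 2 - p
T(q) = 70 - 11*q² (T(q) = -11*q² + 70 = 70 - 11*q²)
C(71)/((3²*(-1477))) + T(205)/15767 = (2 - 1*71)/((3²*(-1477))) + (70 - 11*205²)/15767 = (2 - 71)/((9*(-1477))) + (70 - 11*42025)*(1/15767) = -69/(-13293) + (70 - 462275)*(1/15767) = -69*(-1/13293) - 462205*1/15767 = 23/4431 - 462205/15767 = -2047667714/69863577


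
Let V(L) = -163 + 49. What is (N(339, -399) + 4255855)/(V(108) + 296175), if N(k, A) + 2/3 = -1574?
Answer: 12762841/888183 ≈ 14.370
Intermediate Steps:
N(k, A) = -4724/3 (N(k, A) = -⅔ - 1574 = -4724/3)
V(L) = -114
(N(339, -399) + 4255855)/(V(108) + 296175) = (-4724/3 + 4255855)/(-114 + 296175) = (12762841/3)/296061 = (12762841/3)*(1/296061) = 12762841/888183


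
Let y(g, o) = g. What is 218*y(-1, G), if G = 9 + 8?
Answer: -218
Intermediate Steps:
G = 17
218*y(-1, G) = 218*(-1) = -218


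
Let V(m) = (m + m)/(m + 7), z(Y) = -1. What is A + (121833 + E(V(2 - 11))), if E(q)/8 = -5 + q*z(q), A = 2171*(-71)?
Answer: -32420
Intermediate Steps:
V(m) = 2*m/(7 + m) (V(m) = (2*m)/(7 + m) = 2*m/(7 + m))
A = -154141
E(q) = -40 - 8*q (E(q) = 8*(-5 + q*(-1)) = 8*(-5 - q) = -40 - 8*q)
A + (121833 + E(V(2 - 11))) = -154141 + (121833 + (-40 - 16*(2 - 11)/(7 + (2 - 11)))) = -154141 + (121833 + (-40 - 16*(-9)/(7 - 9))) = -154141 + (121833 + (-40 - 16*(-9)/(-2))) = -154141 + (121833 + (-40 - 16*(-9)*(-1)/2)) = -154141 + (121833 + (-40 - 8*9)) = -154141 + (121833 + (-40 - 72)) = -154141 + (121833 - 112) = -154141 + 121721 = -32420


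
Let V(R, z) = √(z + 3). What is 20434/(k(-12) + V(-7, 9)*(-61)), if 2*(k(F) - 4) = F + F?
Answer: 40868/11147 - 623237*√3/11147 ≈ -93.174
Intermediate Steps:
k(F) = 4 + F (k(F) = 4 + (F + F)/2 = 4 + (2*F)/2 = 4 + F)
V(R, z) = √(3 + z)
20434/(k(-12) + V(-7, 9)*(-61)) = 20434/((4 - 12) + √(3 + 9)*(-61)) = 20434/(-8 + √12*(-61)) = 20434/(-8 + (2*√3)*(-61)) = 20434/(-8 - 122*√3)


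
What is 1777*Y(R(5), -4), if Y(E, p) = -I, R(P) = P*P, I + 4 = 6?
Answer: -3554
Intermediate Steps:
I = 2 (I = -4 + 6 = 2)
R(P) = P**2
Y(E, p) = -2 (Y(E, p) = -1*2 = -2)
1777*Y(R(5), -4) = 1777*(-2) = -3554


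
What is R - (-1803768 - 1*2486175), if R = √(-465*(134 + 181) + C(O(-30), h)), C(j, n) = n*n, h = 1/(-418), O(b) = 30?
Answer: 4289943 + I*√25592697899/418 ≈ 4.2899e+6 + 382.72*I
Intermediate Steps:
h = -1/418 ≈ -0.0023923
C(j, n) = n²
R = I*√25592697899/418 (R = √(-465*(134 + 181) + (-1/418)²) = √(-465*315 + 1/174724) = √(-146475 + 1/174724) = √(-25592697899/174724) = I*√25592697899/418 ≈ 382.72*I)
R - (-1803768 - 1*2486175) = I*√25592697899/418 - (-1803768 - 1*2486175) = I*√25592697899/418 - (-1803768 - 2486175) = I*√25592697899/418 - 1*(-4289943) = I*√25592697899/418 + 4289943 = 4289943 + I*√25592697899/418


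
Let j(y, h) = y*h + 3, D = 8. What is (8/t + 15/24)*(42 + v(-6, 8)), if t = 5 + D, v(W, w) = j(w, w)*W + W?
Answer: -23607/52 ≈ -453.98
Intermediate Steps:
j(y, h) = 3 + h*y (j(y, h) = h*y + 3 = 3 + h*y)
v(W, w) = W + W*(3 + w**2) (v(W, w) = (3 + w*w)*W + W = (3 + w**2)*W + W = W*(3 + w**2) + W = W + W*(3 + w**2))
t = 13 (t = 5 + 8 = 13)
(8/t + 15/24)*(42 + v(-6, 8)) = (8/13 + 15/24)*(42 - 6*(4 + 8**2)) = (8*(1/13) + 15*(1/24))*(42 - 6*(4 + 64)) = (8/13 + 5/8)*(42 - 6*68) = 129*(42 - 408)/104 = (129/104)*(-366) = -23607/52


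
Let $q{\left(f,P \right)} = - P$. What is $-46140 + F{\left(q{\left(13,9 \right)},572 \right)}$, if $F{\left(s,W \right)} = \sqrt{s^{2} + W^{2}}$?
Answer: $-46140 + \sqrt{327265} \approx -45568.0$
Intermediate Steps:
$F{\left(s,W \right)} = \sqrt{W^{2} + s^{2}}$
$-46140 + F{\left(q{\left(13,9 \right)},572 \right)} = -46140 + \sqrt{572^{2} + \left(\left(-1\right) 9\right)^{2}} = -46140 + \sqrt{327184 + \left(-9\right)^{2}} = -46140 + \sqrt{327184 + 81} = -46140 + \sqrt{327265}$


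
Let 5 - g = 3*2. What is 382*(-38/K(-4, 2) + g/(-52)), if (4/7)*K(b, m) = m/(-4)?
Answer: 3020665/182 ≈ 16597.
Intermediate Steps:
K(b, m) = -7*m/16 (K(b, m) = 7*(m/(-4))/4 = 7*(m*(-1/4))/4 = 7*(-m/4)/4 = -7*m/16)
g = -1 (g = 5 - 3*2 = 5 - 1*6 = 5 - 6 = -1)
382*(-38/K(-4, 2) + g/(-52)) = 382*(-38/((-7/16*2)) - 1/(-52)) = 382*(-38/(-7/8) - 1*(-1/52)) = 382*(-38*(-8/7) + 1/52) = 382*(304/7 + 1/52) = 382*(15815/364) = 3020665/182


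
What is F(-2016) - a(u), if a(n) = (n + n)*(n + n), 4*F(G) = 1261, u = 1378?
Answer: -30380883/4 ≈ -7.5952e+6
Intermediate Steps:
F(G) = 1261/4 (F(G) = (1/4)*1261 = 1261/4)
a(n) = 4*n**2 (a(n) = (2*n)*(2*n) = 4*n**2)
F(-2016) - a(u) = 1261/4 - 4*1378**2 = 1261/4 - 4*1898884 = 1261/4 - 1*7595536 = 1261/4 - 7595536 = -30380883/4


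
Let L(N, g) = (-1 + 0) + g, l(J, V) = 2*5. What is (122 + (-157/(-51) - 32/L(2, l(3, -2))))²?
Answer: 345699649/23409 ≈ 14768.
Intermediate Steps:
l(J, V) = 10
L(N, g) = -1 + g
(122 + (-157/(-51) - 32/L(2, l(3, -2))))² = (122 + (-157/(-51) - 32/(-1 + 10)))² = (122 + (-157*(-1/51) - 32/9))² = (122 + (157/51 - 32*⅑))² = (122 + (157/51 - 32/9))² = (122 - 73/153)² = (18593/153)² = 345699649/23409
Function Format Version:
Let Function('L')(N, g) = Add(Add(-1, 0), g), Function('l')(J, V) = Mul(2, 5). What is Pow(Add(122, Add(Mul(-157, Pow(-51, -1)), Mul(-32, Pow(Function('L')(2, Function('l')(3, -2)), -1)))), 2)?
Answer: Rational(345699649, 23409) ≈ 14768.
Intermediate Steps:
Function('l')(J, V) = 10
Function('L')(N, g) = Add(-1, g)
Pow(Add(122, Add(Mul(-157, Pow(-51, -1)), Mul(-32, Pow(Function('L')(2, Function('l')(3, -2)), -1)))), 2) = Pow(Add(122, Add(Mul(-157, Pow(-51, -1)), Mul(-32, Pow(Add(-1, 10), -1)))), 2) = Pow(Add(122, Add(Mul(-157, Rational(-1, 51)), Mul(-32, Pow(9, -1)))), 2) = Pow(Add(122, Add(Rational(157, 51), Mul(-32, Rational(1, 9)))), 2) = Pow(Add(122, Add(Rational(157, 51), Rational(-32, 9))), 2) = Pow(Add(122, Rational(-73, 153)), 2) = Pow(Rational(18593, 153), 2) = Rational(345699649, 23409)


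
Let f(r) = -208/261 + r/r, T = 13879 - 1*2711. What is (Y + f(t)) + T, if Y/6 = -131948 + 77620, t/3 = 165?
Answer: -82162747/261 ≈ -3.1480e+5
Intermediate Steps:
t = 495 (t = 3*165 = 495)
Y = -325968 (Y = 6*(-131948 + 77620) = 6*(-54328) = -325968)
T = 11168 (T = 13879 - 2711 = 11168)
f(r) = 53/261 (f(r) = -208*1/261 + 1 = -208/261 + 1 = 53/261)
(Y + f(t)) + T = (-325968 + 53/261) + 11168 = -85077595/261 + 11168 = -82162747/261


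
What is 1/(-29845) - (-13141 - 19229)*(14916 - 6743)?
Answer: 7895793498449/29845 ≈ 2.6456e+8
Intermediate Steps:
1/(-29845) - (-13141 - 19229)*(14916 - 6743) = -1/29845 - (-32370)*8173 = -1/29845 - 1*(-264560010) = -1/29845 + 264560010 = 7895793498449/29845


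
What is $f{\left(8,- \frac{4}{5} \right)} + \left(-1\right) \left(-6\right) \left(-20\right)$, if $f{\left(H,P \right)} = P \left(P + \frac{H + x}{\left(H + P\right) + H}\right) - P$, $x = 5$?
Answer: $- \frac{56641}{475} \approx -119.24$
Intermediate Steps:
$f{\left(H,P \right)} = - P + P \left(P + \frac{5 + H}{P + 2 H}\right)$ ($f{\left(H,P \right)} = P \left(P + \frac{H + 5}{\left(H + P\right) + H}\right) - P = P \left(P + \frac{5 + H}{P + 2 H}\right) - P = - P + P \left(P + \frac{5 + H}{P + 2 H}\right)$)
$f{\left(8,- \frac{4}{5} \right)} + \left(-1\right) \left(-6\right) \left(-20\right) = \frac{- \frac{4}{5} \left(5 + \left(- \frac{4}{5}\right)^{2} - 8 - - \frac{4}{5} + 2 \cdot 8 \left(- \frac{4}{5}\right)\right)}{- \frac{4}{5} + 2 \cdot 8} + \left(-1\right) \left(-6\right) \left(-20\right) = \frac{\left(-4\right) \frac{1}{5} \left(5 + \left(\left(-4\right) \frac{1}{5}\right)^{2} - 8 - \left(-4\right) \frac{1}{5} + 2 \cdot 8 \left(\left(-4\right) \frac{1}{5}\right)\right)}{\left(-4\right) \frac{1}{5} + 16} + 6 \left(-20\right) = - \frac{4 \left(5 + \left(- \frac{4}{5}\right)^{2} - 8 - - \frac{4}{5} + 2 \cdot 8 \left(- \frac{4}{5}\right)\right)}{5 \left(- \frac{4}{5} + 16\right)} - 120 = - \frac{4 \left(5 + \frac{16}{25} - 8 + \frac{4}{5} - \frac{64}{5}\right)}{5 \cdot \frac{76}{5}} - 120 = \left(- \frac{4}{5}\right) \frac{5}{76} \left(- \frac{359}{25}\right) - 120 = \frac{359}{475} - 120 = - \frac{56641}{475}$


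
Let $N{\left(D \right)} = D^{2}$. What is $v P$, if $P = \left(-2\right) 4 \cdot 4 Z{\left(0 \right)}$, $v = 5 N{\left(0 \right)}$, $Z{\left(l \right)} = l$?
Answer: $0$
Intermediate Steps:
$v = 0$ ($v = 5 \cdot 0^{2} = 5 \cdot 0 = 0$)
$P = 0$ ($P = \left(-2\right) 4 \cdot 4 \cdot 0 = \left(-8\right) 4 \cdot 0 = \left(-32\right) 0 = 0$)
$v P = 0 \cdot 0 = 0$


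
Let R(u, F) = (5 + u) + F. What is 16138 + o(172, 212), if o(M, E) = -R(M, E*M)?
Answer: -20503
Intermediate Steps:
R(u, F) = 5 + F + u
o(M, E) = -5 - M - E*M (o(M, E) = -(5 + E*M + M) = -(5 + M + E*M) = -5 - M - E*M)
16138 + o(172, 212) = 16138 + (-5 - 1*172 - 1*212*172) = 16138 + (-5 - 172 - 36464) = 16138 - 36641 = -20503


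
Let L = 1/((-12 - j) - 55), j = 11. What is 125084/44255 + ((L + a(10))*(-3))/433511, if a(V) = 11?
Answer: 1409819611489/498810761930 ≈ 2.8264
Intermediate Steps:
L = -1/78 (L = 1/((-12 - 1*11) - 55) = 1/((-12 - 11) - 55) = 1/(-23 - 55) = 1/(-78) = -1/78 ≈ -0.012821)
125084/44255 + ((L + a(10))*(-3))/433511 = 125084/44255 + ((-1/78 + 11)*(-3))/433511 = 125084*(1/44255) + ((857/78)*(-3))*(1/433511) = 125084/44255 - 857/26*1/433511 = 125084/44255 - 857/11271286 = 1409819611489/498810761930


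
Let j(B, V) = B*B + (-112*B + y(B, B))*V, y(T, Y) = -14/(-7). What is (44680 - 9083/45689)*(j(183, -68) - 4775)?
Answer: 2903460532297722/45689 ≈ 6.3548e+10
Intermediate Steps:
y(T, Y) = 2 (y(T, Y) = -14*(-⅐) = 2)
j(B, V) = B² + V*(2 - 112*B) (j(B, V) = B*B + (-112*B + 2)*V = B² + (2 - 112*B)*V = B² + V*(2 - 112*B))
(44680 - 9083/45689)*(j(183, -68) - 4775) = (44680 - 9083/45689)*((183² + 2*(-68) - 112*183*(-68)) - 4775) = (44680 - 9083*1/45689)*((33489 - 136 + 1393728) - 4775) = (44680 - 9083/45689)*(1427081 - 4775) = (2041375437/45689)*1422306 = 2903460532297722/45689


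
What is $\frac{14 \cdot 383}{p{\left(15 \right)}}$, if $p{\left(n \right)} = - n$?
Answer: $- \frac{5362}{15} \approx -357.47$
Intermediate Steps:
$\frac{14 \cdot 383}{p{\left(15 \right)}} = \frac{14 \cdot 383}{\left(-1\right) 15} = \frac{5362}{-15} = 5362 \left(- \frac{1}{15}\right) = - \frac{5362}{15}$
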